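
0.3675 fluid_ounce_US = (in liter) 0.01087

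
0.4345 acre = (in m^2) 1758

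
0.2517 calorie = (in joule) 1.053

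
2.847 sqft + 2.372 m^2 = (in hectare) 0.0002636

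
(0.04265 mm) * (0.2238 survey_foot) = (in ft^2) 3.132e-05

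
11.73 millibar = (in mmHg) 8.798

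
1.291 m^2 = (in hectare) 0.0001291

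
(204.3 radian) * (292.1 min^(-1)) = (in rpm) 9498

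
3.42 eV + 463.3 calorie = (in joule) 1938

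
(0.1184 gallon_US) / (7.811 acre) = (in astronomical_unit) 9.478e-20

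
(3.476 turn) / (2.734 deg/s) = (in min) 7.628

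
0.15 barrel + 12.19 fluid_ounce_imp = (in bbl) 0.1522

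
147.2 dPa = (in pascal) 14.72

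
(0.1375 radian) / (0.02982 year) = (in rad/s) 1.462e-07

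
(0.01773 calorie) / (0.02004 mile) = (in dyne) 230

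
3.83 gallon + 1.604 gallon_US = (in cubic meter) 0.02057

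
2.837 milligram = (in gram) 0.002837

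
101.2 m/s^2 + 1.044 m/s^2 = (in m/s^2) 102.2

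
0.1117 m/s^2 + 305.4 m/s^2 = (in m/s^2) 305.5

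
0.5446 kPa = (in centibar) 0.5446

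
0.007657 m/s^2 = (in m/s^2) 0.007657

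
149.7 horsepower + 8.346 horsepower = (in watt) 1.179e+05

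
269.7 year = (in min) 1.418e+08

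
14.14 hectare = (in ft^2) 1.522e+06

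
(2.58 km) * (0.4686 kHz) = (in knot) 2.35e+06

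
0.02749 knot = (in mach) 4.153e-05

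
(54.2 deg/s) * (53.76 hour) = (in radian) 1.831e+05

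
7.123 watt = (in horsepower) 0.009552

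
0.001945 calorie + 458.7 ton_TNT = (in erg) 1.919e+19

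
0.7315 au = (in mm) 1.094e+14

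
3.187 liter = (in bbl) 0.02005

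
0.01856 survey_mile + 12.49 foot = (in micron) 3.368e+07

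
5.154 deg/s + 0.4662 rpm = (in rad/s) 0.1388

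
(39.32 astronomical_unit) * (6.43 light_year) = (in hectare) 3.578e+25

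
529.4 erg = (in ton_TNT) 1.265e-14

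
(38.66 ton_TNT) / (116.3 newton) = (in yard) 1.521e+09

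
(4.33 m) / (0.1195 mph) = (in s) 81.05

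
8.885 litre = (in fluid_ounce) 300.4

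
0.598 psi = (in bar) 0.04123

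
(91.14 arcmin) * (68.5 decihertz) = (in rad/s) 0.1816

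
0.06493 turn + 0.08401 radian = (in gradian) 31.32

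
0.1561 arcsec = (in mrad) 0.0007568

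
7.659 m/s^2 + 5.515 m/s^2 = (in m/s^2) 13.17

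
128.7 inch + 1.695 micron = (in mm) 3269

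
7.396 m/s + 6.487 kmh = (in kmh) 33.11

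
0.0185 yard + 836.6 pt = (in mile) 0.0001939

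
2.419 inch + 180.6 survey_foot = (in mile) 0.03424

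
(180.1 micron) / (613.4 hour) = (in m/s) 8.156e-11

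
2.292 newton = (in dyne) 2.292e+05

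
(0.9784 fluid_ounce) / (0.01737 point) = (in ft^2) 50.83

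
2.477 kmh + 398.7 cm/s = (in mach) 0.01373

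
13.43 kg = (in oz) 473.7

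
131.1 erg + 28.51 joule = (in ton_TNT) 6.814e-09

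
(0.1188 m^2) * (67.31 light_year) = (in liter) 7.565e+19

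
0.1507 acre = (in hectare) 0.06099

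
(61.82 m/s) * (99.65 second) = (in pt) 1.746e+07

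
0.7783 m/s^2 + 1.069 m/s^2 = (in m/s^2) 1.847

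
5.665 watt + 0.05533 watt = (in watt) 5.72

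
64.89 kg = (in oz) 2289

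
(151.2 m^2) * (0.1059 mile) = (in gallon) 6.807e+06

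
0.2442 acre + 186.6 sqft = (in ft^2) 1.082e+04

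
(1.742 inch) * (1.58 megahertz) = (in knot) 1.359e+05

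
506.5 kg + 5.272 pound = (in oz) 1.795e+04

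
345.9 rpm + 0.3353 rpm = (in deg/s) 2077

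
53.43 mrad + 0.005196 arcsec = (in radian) 0.05343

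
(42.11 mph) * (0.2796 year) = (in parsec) 5.379e-09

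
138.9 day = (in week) 19.84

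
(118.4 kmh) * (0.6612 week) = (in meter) 1.315e+07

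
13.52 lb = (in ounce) 216.3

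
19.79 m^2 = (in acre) 0.00489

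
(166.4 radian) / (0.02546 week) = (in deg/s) 0.6192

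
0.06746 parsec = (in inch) 8.195e+16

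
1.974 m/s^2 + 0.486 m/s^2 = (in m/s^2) 2.46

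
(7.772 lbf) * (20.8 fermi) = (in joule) 7.191e-13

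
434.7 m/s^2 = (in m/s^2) 434.7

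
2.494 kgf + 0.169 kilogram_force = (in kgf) 2.663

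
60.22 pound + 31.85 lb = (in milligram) 4.176e+07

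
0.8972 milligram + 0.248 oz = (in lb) 0.0155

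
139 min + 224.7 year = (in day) 8.202e+04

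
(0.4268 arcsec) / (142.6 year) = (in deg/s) 2.636e-14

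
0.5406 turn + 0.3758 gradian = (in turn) 0.5415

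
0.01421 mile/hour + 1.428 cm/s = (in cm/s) 2.063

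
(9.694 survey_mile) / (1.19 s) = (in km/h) 4.72e+04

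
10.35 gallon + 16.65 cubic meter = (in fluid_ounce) 5.643e+05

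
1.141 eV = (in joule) 1.828e-19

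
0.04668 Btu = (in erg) 4.925e+08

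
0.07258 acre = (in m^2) 293.7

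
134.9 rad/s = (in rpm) 1288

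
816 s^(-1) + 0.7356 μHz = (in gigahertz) 8.16e-07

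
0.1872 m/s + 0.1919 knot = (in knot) 0.5558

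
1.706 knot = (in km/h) 3.16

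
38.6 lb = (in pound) 38.6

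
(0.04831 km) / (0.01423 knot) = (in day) 0.07638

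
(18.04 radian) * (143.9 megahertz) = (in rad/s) 2.596e+09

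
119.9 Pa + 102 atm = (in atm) 102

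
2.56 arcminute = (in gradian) 0.04741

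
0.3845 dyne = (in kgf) 3.921e-07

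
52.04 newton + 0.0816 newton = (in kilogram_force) 5.315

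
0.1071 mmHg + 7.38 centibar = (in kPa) 7.394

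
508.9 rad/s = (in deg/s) 2.916e+04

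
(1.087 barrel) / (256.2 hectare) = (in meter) 6.745e-08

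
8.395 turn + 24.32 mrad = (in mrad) 5.277e+04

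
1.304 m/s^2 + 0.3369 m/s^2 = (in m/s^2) 1.641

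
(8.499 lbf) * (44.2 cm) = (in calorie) 3.994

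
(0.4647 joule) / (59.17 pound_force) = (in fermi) 1.766e+12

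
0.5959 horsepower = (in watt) 444.4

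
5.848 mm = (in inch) 0.2302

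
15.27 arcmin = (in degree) 0.2545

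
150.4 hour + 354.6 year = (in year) 354.6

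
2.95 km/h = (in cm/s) 81.94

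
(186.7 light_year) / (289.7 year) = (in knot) 3.758e+08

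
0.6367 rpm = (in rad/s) 0.06668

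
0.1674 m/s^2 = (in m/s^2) 0.1674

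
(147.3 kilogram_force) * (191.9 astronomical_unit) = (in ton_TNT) 9.911e+06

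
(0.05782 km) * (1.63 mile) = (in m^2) 1.517e+05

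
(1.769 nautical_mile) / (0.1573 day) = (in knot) 0.4686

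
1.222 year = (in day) 446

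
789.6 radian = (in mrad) 7.896e+05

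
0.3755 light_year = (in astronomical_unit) 2.375e+04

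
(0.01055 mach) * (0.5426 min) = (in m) 117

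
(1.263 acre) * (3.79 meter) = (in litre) 1.937e+07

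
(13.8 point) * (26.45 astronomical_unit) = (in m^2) 1.926e+10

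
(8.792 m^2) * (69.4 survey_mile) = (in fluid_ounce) 3.32e+10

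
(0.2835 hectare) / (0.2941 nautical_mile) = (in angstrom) 5.205e+10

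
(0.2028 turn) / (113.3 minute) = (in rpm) 0.00179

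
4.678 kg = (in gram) 4678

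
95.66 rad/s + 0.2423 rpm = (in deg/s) 5482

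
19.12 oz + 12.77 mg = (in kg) 0.5421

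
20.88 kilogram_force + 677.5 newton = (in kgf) 89.97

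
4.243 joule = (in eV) 2.648e+19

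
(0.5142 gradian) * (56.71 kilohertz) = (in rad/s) 458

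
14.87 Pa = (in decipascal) 148.7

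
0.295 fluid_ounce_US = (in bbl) 5.487e-05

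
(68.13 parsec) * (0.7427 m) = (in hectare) 1.561e+14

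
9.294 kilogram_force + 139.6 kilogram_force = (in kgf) 148.9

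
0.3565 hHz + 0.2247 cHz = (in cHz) 3565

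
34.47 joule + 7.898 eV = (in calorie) 8.239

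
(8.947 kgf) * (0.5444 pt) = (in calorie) 0.004027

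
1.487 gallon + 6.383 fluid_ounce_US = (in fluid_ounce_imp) 204.8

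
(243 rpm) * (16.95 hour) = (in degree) 8.897e+07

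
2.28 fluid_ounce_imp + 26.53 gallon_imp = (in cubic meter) 0.1207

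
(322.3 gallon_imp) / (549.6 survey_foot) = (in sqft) 0.09415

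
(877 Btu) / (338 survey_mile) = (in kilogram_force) 0.1735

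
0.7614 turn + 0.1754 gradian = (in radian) 4.787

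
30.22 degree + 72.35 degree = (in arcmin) 6154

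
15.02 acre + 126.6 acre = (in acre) 141.6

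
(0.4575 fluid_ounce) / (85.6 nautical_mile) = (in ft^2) 9.186e-10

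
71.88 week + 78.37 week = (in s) 9.087e+07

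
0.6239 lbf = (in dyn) 2.775e+05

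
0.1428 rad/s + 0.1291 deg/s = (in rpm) 1.385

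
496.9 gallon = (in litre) 1881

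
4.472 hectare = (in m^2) 4.472e+04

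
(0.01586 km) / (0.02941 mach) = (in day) 1.833e-05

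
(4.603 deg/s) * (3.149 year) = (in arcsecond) 1.646e+12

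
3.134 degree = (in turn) 0.008706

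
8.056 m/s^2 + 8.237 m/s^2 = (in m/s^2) 16.29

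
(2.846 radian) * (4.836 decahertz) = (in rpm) 1314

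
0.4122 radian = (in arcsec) 8.502e+04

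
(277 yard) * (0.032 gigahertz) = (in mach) 2.38e+07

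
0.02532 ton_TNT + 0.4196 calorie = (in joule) 1.059e+08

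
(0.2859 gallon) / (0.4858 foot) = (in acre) 1.806e-06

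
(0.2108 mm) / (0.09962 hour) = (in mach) 1.726e-09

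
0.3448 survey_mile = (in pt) 1.573e+06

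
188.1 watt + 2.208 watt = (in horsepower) 0.2552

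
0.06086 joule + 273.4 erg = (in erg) 6.089e+05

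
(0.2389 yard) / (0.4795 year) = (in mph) 3.232e-08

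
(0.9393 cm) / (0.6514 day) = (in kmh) 6.008e-07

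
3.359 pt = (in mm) 1.185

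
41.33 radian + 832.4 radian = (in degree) 5.006e+04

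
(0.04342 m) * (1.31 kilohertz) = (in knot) 110.6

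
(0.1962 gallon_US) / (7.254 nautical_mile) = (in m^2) 5.528e-08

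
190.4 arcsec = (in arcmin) 3.173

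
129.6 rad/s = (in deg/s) 7426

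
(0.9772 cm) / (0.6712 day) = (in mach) 4.949e-10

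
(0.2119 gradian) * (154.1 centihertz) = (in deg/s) 0.2939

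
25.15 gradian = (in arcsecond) 8.149e+04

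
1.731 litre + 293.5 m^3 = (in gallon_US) 7.753e+04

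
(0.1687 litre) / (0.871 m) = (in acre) 4.786e-08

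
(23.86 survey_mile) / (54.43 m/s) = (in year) 2.237e-05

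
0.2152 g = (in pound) 0.0004744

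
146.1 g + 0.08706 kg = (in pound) 0.514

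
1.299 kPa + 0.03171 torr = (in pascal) 1303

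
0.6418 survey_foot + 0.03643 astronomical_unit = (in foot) 1.788e+10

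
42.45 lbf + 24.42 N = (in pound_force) 47.94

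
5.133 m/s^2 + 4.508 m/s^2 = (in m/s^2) 9.641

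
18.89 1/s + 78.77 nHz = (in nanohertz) 1.889e+10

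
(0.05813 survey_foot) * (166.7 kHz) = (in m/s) 2954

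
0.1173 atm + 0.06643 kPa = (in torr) 89.65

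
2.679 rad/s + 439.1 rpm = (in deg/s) 2788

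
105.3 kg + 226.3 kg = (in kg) 331.6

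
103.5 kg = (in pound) 228.2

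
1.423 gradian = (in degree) 1.281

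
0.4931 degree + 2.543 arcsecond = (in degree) 0.4938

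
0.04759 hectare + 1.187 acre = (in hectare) 0.528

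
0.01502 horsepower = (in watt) 11.2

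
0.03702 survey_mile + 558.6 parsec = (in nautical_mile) 9.307e+15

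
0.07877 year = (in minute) 4.14e+04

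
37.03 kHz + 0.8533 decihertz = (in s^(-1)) 3.703e+04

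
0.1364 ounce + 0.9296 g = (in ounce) 0.1692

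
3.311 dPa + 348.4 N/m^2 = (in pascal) 348.7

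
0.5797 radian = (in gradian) 36.9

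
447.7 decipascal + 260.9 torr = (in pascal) 3.483e+04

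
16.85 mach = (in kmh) 2.065e+04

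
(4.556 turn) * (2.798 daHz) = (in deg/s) 4.589e+04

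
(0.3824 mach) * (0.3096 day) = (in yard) 3.809e+06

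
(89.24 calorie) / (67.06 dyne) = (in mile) 346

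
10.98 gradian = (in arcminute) 592.9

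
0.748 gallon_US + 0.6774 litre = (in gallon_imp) 0.7718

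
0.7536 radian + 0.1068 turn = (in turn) 0.2267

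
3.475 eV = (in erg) 5.568e-12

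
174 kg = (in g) 1.74e+05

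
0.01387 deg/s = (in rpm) 0.002312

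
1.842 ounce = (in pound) 0.1151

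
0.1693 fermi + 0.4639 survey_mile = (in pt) 2.116e+06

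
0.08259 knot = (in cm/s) 4.249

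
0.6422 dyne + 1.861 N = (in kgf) 0.1898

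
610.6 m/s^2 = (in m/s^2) 610.6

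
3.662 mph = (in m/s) 1.637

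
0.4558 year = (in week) 23.77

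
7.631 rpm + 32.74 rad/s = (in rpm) 320.3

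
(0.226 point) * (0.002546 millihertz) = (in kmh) 7.308e-10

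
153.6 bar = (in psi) 2228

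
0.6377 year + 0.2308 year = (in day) 317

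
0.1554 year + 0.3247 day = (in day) 57.05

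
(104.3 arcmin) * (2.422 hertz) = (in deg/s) 4.21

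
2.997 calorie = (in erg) 1.254e+08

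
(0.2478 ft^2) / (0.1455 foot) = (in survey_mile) 0.0003226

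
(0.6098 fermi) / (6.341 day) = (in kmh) 4.007e-21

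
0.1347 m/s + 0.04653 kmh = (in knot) 0.287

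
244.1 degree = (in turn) 0.6781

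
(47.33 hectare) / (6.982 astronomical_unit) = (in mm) 0.0004531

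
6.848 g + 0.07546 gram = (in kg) 0.006923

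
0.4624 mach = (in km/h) 566.8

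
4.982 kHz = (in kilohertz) 4.982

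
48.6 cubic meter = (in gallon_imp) 1.069e+04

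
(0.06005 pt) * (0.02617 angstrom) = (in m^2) 5.544e-17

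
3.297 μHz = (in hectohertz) 3.297e-08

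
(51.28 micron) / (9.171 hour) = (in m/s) 1.553e-09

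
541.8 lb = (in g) 2.458e+05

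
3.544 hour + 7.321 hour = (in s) 3.911e+04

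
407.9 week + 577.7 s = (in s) 2.467e+08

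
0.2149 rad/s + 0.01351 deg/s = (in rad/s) 0.2151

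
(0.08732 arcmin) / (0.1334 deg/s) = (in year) 3.459e-10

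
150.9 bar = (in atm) 148.9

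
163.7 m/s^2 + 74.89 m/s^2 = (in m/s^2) 238.6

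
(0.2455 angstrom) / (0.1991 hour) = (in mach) 1.006e-16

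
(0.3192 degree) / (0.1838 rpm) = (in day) 3.35e-06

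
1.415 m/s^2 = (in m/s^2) 1.415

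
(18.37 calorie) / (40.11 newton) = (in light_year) 2.025e-16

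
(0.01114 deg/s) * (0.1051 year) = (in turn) 102.6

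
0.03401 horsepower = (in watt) 25.36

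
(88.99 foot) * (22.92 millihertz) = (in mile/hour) 1.391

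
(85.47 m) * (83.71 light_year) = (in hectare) 6.769e+15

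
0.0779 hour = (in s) 280.4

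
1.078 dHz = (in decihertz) 1.078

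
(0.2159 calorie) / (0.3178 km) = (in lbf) 0.000639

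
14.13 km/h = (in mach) 0.01153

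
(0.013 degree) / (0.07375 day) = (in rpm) 3.4e-07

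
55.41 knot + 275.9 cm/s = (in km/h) 112.6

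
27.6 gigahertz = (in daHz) 2.76e+09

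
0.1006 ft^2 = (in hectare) 9.346e-07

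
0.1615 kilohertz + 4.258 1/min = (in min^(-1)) 9694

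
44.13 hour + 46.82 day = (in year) 0.1333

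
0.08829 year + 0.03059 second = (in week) 4.604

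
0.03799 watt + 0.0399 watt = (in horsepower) 0.0001045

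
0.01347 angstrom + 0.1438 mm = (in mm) 0.1438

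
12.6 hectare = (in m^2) 1.26e+05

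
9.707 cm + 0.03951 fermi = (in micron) 9.707e+04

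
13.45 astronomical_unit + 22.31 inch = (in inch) 7.922e+13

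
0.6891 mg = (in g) 0.0006891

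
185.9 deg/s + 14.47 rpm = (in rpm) 45.45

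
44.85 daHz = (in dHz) 4485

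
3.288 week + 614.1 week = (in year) 11.84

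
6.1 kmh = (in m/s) 1.694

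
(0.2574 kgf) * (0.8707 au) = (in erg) 3.288e+18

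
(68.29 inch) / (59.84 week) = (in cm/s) 4.793e-06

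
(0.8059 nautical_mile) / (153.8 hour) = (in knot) 0.00524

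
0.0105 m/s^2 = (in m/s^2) 0.0105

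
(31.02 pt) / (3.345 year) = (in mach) 3.047e-13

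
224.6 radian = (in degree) 1.287e+04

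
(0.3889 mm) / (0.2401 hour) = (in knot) 8.746e-07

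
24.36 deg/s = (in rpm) 4.06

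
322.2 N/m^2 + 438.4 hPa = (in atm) 0.4358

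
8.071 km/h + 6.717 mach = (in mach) 6.724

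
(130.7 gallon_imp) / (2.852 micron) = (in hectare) 20.83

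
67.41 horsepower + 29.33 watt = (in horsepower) 67.45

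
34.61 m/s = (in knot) 67.28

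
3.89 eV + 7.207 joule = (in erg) 7.207e+07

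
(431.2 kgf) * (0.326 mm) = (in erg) 1.379e+07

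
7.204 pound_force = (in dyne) 3.204e+06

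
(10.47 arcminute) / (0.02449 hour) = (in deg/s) 0.001979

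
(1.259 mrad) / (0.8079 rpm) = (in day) 1.722e-07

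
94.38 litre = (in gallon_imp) 20.76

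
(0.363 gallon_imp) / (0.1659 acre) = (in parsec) 7.966e-23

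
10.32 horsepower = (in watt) 7696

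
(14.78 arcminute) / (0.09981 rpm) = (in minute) 0.006856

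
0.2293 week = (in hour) 38.52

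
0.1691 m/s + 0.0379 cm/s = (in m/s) 0.1695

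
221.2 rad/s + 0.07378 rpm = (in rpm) 2112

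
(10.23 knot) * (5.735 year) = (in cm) 9.518e+10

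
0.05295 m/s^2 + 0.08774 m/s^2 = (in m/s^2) 0.1407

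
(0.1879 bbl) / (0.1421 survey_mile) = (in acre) 3.228e-08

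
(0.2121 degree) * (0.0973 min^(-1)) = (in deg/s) 0.000344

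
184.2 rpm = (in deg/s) 1105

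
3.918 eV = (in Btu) 5.95e-22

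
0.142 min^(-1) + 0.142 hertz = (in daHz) 0.01444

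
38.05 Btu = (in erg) 4.014e+11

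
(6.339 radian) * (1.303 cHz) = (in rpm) 0.7887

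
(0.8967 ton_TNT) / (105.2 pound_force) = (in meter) 8.017e+06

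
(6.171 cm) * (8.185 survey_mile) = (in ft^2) 8750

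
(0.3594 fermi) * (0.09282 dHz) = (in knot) 6.485e-18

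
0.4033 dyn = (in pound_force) 9.067e-07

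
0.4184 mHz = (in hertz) 0.0004184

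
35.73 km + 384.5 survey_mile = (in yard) 7.158e+05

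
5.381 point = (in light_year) 2.007e-19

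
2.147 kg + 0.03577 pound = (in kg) 2.163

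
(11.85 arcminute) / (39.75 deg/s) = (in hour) 1.38e-06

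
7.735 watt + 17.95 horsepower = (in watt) 1.339e+04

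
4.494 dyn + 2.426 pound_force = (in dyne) 1.079e+06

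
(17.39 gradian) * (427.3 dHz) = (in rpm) 111.5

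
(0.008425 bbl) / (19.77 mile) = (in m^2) 4.21e-08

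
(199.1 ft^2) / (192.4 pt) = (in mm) 2.725e+05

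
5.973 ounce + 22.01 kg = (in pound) 48.9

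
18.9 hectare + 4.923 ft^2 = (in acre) 46.7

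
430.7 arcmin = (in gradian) 7.976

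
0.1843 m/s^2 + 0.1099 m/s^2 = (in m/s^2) 0.2942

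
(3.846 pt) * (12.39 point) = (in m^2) 5.93e-06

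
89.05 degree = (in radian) 1.554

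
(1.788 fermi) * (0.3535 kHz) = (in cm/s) 6.321e-11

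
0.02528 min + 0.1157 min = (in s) 8.459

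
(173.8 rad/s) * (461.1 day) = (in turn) 1.102e+09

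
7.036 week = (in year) 0.1349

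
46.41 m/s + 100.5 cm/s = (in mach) 0.1393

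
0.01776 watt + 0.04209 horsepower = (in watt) 31.4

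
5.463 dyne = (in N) 5.463e-05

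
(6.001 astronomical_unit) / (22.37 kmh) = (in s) 1.445e+11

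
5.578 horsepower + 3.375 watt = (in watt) 4163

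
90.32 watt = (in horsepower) 0.1211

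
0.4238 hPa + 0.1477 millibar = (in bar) 0.0005715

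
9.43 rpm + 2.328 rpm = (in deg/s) 70.55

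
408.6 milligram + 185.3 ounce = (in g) 5254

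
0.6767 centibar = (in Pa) 676.7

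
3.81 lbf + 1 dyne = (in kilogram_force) 1.728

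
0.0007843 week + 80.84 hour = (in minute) 4858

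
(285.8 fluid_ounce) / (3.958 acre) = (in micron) 0.5277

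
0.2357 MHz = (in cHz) 2.357e+07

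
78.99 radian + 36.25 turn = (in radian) 306.8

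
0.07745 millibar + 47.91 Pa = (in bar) 0.0005565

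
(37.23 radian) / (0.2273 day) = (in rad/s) 0.001896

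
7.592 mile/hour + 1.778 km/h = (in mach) 0.01142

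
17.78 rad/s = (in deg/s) 1019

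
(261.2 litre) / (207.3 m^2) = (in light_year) 1.332e-19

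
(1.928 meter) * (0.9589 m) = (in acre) 0.0004568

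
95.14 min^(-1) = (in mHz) 1586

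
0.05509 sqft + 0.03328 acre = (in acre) 0.03328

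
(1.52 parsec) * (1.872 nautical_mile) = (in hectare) 1.626e+16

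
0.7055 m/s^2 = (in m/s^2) 0.7055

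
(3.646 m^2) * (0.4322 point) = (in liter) 0.5559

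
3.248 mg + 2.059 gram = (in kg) 0.002062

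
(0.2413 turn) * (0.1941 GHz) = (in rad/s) 2.943e+08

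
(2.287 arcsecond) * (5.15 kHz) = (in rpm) 0.5453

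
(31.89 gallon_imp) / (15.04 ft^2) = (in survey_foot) 0.3404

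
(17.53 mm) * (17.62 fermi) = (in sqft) 3.325e-15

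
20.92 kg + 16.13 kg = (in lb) 81.68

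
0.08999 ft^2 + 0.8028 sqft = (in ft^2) 0.8928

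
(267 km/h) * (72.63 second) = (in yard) 5891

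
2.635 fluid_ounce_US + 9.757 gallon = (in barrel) 0.2328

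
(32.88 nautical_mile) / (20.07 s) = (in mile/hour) 6787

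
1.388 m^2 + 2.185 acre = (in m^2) 8844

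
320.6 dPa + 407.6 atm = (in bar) 413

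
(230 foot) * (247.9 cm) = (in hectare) 0.01738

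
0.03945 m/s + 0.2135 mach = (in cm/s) 7274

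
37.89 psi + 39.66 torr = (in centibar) 266.5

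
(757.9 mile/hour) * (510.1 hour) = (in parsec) 2.016e-08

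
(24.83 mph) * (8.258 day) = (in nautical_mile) 4276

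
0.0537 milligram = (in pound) 1.184e-07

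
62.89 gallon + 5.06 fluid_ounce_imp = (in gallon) 62.93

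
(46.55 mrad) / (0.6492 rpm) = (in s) 0.6847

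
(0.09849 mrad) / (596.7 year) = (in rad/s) 5.234e-15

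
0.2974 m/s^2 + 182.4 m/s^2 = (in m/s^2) 182.7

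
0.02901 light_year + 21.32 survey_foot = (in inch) 1.081e+16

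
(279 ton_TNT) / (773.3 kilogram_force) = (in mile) 9.565e+04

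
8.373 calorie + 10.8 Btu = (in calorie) 2732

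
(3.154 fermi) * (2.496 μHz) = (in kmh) 2.834e-20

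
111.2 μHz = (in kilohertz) 1.112e-07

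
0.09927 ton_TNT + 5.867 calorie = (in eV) 2.592e+27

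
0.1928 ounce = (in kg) 0.005466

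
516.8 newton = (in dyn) 5.168e+07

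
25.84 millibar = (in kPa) 2.584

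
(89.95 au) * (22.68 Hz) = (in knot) 5.932e+14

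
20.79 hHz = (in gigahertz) 2.079e-06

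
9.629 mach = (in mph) 7334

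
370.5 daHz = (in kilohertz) 3.705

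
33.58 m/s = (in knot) 65.27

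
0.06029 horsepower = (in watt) 44.96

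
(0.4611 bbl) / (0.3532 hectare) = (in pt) 0.05883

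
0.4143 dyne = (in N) 4.143e-06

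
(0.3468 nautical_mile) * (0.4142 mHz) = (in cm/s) 26.6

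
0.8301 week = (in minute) 8367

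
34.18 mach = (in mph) 2.603e+04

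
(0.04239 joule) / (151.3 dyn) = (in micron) 2.802e+07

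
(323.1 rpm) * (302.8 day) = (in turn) 1.409e+08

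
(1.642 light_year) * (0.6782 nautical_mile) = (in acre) 4.821e+15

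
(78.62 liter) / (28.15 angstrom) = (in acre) 6901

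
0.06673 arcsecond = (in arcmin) 0.001112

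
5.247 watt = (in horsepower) 0.007036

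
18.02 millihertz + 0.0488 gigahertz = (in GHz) 0.0488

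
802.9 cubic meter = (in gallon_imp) 1.766e+05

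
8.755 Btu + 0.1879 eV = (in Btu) 8.755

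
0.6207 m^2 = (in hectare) 6.207e-05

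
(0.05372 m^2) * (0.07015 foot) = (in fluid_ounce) 38.84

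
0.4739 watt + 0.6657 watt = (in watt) 1.14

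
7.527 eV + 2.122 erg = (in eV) 1.324e+12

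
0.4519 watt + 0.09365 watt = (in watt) 0.5455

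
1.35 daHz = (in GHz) 1.35e-08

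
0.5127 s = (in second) 0.5127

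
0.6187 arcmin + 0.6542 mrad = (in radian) 0.0008342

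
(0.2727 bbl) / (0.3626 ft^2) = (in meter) 1.287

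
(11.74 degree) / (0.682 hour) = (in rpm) 0.0007969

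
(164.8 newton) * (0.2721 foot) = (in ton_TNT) 3.267e-09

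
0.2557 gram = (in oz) 0.00902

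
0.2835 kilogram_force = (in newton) 2.78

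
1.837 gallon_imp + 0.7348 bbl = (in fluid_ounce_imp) 4406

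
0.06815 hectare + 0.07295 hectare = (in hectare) 0.1411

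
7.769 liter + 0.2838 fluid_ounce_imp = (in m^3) 0.007777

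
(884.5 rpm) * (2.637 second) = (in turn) 38.87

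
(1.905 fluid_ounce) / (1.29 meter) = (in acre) 1.079e-08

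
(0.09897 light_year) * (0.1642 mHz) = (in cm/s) 1.537e+13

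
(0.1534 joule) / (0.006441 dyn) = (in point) 6.751e+09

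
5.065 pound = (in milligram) 2.297e+06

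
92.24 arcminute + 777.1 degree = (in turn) 2.163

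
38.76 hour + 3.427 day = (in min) 7260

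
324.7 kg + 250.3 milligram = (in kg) 324.7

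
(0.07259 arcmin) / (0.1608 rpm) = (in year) 3.976e-11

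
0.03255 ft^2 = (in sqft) 0.03255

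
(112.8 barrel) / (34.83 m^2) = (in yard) 0.5631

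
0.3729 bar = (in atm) 0.368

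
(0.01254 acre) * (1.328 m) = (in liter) 6.739e+04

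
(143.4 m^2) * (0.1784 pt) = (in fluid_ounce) 305.2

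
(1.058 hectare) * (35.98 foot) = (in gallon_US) 3.065e+07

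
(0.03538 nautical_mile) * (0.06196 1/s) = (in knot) 7.892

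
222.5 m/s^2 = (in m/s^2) 222.5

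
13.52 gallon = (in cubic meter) 0.05118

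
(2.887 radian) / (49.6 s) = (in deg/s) 3.335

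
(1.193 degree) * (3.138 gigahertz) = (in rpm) 6.239e+08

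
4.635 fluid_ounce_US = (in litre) 0.1371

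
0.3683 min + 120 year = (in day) 4.38e+04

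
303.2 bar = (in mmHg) 2.274e+05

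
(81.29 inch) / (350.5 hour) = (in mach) 4.806e-09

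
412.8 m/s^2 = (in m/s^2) 412.8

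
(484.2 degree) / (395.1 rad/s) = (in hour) 5.941e-06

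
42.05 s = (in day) 0.0004867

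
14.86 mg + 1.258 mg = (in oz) 0.0005685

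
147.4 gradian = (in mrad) 2315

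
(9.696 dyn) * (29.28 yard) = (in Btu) 2.461e-06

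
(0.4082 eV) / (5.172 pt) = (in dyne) 3.584e-12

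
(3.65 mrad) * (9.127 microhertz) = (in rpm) 3.181e-07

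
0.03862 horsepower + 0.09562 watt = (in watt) 28.89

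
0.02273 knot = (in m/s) 0.01169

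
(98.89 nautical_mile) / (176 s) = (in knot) 2023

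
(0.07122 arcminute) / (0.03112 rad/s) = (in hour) 1.849e-07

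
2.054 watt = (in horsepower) 0.002754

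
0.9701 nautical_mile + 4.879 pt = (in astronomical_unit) 1.201e-08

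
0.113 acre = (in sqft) 4922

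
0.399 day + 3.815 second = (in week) 0.05701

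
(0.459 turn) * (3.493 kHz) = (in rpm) 9.62e+04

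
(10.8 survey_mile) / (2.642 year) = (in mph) 0.0004666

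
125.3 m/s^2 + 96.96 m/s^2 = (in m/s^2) 222.3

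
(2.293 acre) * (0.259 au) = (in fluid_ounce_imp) 1.265e+19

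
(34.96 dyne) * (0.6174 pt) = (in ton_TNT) 1.82e-17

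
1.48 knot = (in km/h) 2.741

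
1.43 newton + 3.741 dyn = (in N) 1.43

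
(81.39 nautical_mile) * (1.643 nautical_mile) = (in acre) 1.133e+05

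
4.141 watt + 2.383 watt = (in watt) 6.524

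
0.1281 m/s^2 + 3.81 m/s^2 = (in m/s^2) 3.938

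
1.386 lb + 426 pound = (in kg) 193.9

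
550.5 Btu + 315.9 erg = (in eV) 3.625e+24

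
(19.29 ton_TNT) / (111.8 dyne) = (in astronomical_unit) 482.6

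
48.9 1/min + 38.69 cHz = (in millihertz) 1202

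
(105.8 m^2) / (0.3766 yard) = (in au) 2.054e-09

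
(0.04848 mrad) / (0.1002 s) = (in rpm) 0.00462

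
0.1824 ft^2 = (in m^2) 0.01695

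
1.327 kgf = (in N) 13.01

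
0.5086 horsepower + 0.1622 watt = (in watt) 379.4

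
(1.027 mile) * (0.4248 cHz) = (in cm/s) 702.1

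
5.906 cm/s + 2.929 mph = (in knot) 2.66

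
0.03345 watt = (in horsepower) 4.486e-05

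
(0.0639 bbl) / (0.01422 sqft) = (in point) 2.18e+04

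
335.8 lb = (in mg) 1.523e+08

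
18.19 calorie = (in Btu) 0.07214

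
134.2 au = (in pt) 5.691e+16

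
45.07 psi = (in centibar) 310.7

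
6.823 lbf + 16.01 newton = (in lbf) 10.42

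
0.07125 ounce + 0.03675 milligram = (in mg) 2020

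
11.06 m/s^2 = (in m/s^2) 11.06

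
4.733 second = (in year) 1.501e-07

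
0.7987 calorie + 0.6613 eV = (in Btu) 0.003167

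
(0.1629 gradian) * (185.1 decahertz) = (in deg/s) 271.4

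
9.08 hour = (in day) 0.3783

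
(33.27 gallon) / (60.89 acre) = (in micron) 0.5111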